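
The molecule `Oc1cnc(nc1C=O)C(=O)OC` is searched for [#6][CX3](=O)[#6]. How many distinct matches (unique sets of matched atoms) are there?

0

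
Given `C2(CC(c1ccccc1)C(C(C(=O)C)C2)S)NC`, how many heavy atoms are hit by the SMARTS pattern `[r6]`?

Check the 18 heavy atoms by environment: 6× C (in 6-ring) → match; 3× C (acyclic) → no; 1× O (acyclic) → no; 1× N (acyclic) → no; 1× S (acyclic) → no; 6× c (aromatic, in 6-ring) → match.
Summing the matching environments: 6 + 6 = 12 matching atoms.

12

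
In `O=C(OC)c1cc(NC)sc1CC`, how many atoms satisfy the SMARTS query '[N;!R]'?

The query [N;!R] means: aliphatic nitrogen not in a ring.
Check the 13 heavy atoms by environment: 1× s (aromatic, in 5-ring) → no; 4× c (aromatic, in 5-ring) → no; 5× C (acyclic) → no; 1× N (acyclic) → match; 2× O (acyclic) → no.
That gives 1 matching atom.

1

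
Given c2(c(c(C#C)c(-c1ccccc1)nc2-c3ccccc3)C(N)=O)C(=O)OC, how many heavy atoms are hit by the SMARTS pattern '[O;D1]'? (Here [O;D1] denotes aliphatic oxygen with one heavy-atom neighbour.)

2

Check the 27 heavy atoms by environment: 1× n (aromatic, D2) → no; 7× c (aromatic, D3) → no; 10× c (aromatic, D2) → no; 1× C (D2) → no; 2× C (D1) → no; 2× C (D3) → no; 2× O (D1) → match; 1× N (D1) → no; 1× O (D2) → no.
That gives 2 matching atoms.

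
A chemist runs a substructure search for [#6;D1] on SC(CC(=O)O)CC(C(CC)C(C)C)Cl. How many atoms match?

Check the 15 heavy atoms by environment: 3× C (D2) → no; 5× C (D3) → no; 3× C (D1) → match; 1× Cl (D1) → no; 2× O (D1) → no; 1× S (D1) → no.
That gives 3 matching atoms.

3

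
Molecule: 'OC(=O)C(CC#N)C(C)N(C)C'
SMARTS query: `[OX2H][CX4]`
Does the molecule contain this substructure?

The pattern [OX2H][CX4] describes a hydroxyl oxygen bound to an sp3 (X4) carbon — an aliphatic alcohol.
The closest candidate here is a carboxylic acid group (-C(=O)OH), but the -OH is on a CX3 carbonyl carbon, not a CX4 carbon. No other fragment satisfies the full query, so there is no match.

No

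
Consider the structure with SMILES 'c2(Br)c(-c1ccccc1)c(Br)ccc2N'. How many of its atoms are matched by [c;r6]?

12

The query [c;r6] means: aromatic carbon that belongs to a six-membered ring.
Check the 15 heavy atoms by environment: 12× c (aromatic, in 6-ring) → match; 2× Br (acyclic) → no; 1× N (acyclic) → no.
That gives 12 matching atoms.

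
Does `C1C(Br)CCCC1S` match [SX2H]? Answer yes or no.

Yes

The pattern [SX2H] describes an aliphatic sulfur with two connections, one being H — a thiol.
The molecule carries a thiol (-SH), whose atoms satisfy every constraint of the query, so the pattern matches.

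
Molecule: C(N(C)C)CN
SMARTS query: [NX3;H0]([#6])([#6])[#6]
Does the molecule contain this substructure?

Yes

The pattern [NX3;H0]([#6])([#6])[#6] describes a trivalent nitrogen with no H, bonded to three carbons — a tertiary amine.
The molecule carries a dimethylamino group (-N(CH3)2), whose atoms satisfy every constraint of the query, so the pattern matches.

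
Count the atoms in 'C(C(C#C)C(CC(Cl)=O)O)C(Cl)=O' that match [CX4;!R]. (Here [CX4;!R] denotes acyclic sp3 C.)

The query [CX4;!R] means: aliphatic carbon with four total connections, not in a ring.
Check the 13 heavy atoms by environment: 4× C (X4, acyclic) → match; 2× C (X3, acyclic) → no; 2× O (X1, acyclic) → no; 2× Cl (X1, acyclic) → no; 2× C (X2, acyclic) → no; 1× O (X2, acyclic) → no.
That gives 4 matching atoms.

4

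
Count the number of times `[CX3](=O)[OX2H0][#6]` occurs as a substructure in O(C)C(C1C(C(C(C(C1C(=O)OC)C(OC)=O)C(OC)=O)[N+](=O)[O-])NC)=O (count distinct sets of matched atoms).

4

[CX3](=O)[OX2H0][#6] is the SMARTS for an ester: a carbonyl carbon bonded to an oxygen that is itself bonded to carbon (no H on that O).
The molecule carries 4 separate instances of a methyl-ester group (-C(=O)OCH3) meeting every constraint; each maps to a distinct set of atoms, giving 4 matches.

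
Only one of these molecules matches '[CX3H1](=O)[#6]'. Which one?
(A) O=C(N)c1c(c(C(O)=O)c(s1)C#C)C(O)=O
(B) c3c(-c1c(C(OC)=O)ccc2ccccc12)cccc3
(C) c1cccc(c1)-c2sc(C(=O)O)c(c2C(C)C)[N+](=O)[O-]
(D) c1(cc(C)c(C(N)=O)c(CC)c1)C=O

D

[CX3H1](=O)[#6] describes an sp2 carbon with one H, double-bonded to O and single-bonded to carbon (an aldehyde).
(A) has a carboxylic acid group (-C(=O)OH) but the carbonyl carbon has H0 and is bonded to O, not H1.
(B) has a methyl-ester group (-C(=O)OCH3) but the carbonyl carbon has H0, not H1.
(C) has a carboxylic acid group (-C(=O)OH) but the carbonyl carbon has H0 and is bonded to O, not H1.
(D) contains an aldehyde (-CHO), which satisfies every atom and bond constraint.
So the answer is (D).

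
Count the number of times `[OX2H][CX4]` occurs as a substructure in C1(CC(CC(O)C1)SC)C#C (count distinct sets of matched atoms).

[OX2H][CX4] is the SMARTS for an aliphatic alcohol: a hydroxyl oxygen bound to an sp3 (X4) carbon.
Exactly one fragment in the molecule meets all constraints, giving 1 match.

1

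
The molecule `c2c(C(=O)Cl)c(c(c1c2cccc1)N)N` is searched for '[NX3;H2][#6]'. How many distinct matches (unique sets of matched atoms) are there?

[NX3;H2][#6] is the SMARTS for a primary amine: a trivalent nitrogen with two H attached to carbon.
The molecule carries 2 separate instances of a primary amino group (-NH2) meeting every constraint; each maps to a distinct set of atoms, giving 2 matches.

2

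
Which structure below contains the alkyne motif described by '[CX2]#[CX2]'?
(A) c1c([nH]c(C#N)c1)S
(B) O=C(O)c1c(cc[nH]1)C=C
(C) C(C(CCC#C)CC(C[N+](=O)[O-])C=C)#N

C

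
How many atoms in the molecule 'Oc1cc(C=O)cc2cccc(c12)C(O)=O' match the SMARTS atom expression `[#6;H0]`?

The query [#6;H0] means: any carbon with no attached hydrogen.
Check the 16 heavy atoms by environment: 5× c (aromatic, H0) → match; 5× c (aromatic, H1) → no; 1× C (H1) → no; 2× O (H0) → no; 2× O (H1) → no; 1× C (H0) → match.
Summing the matching environments: 5 + 1 = 6 matching atoms.

6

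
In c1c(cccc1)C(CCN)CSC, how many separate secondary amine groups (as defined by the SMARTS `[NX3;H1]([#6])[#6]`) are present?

[NX3;H1]([#6])[#6] is the SMARTS for a secondary amine: a trivalent nitrogen with one H, bonded to two carbons.
The molecule has a primary amino group (-NH2), but the nitrogen has H2 and only one carbon neighbour; nothing else fits, so there are 0 matches.

0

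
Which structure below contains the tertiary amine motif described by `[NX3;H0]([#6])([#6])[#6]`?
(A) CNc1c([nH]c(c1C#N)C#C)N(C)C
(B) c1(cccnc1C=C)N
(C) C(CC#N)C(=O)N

[NX3;H0]([#6])([#6])[#6] describes a trivalent nitrogen with no H, bonded to three carbons (a tertiary amine).
(A) contains a dimethylamino group (-N(CH3)2), which satisfies every atom and bond constraint.
(B) has a primary amino group (-NH2) but the nitrogen has H2, not H0 with three carbons.
(C) has a primary amide (-C(=O)NH2) but the amide nitrogen has H2 and only one carbon neighbour.
So the answer is (A).

A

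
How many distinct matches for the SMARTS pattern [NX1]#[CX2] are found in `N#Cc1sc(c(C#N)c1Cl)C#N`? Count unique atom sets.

3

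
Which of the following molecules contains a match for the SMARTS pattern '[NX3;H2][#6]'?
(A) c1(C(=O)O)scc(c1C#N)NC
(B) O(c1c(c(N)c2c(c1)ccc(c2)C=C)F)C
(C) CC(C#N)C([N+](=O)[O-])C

[NX3;H2][#6] describes a trivalent nitrogen with two H attached to carbon (a primary amine).
(A) has a nitrile (-C#N) but the nitrogen is NX1 (triple-bonded), not NX3 with two H.
(B) contains a primary amino group (-NH2), which satisfies every atom and bond constraint.
(C) has a nitrile (-C#N) but the nitrogen is NX1 (triple-bonded), not NX3 with two H.
So the answer is (B).

B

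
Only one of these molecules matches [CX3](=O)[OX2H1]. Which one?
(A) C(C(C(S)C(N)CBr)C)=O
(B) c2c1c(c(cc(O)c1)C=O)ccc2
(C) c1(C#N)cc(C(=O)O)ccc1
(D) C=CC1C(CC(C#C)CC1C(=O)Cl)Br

[CX3](=O)[OX2H1] describes an sp2 carbon double-bonded to O and single-bonded to an -OH oxygen (a carboxylic acid).
(A) has an aldehyde (-CHO) but there is no singly-bonded oxygen on the carbonyl carbon.
(B) has an aldehyde (-CHO) but there is no singly-bonded oxygen on the carbonyl carbon.
(C) contains a carboxylic acid group (-C(=O)OH), which satisfies every atom and bond constraint.
(D) has an acyl chloride (-C(=O)Cl) but the carbonyl is bonded to Cl, not to an -OH oxygen.
So the answer is (C).

C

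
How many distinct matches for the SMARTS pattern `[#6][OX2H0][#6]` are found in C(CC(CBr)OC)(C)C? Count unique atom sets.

[#6][OX2H0][#6] is the SMARTS for an ether: an aliphatic oxygen bridging two carbons with no H on the oxygen.
Exactly one fragment in the molecule meets all constraints, giving 1 match.

1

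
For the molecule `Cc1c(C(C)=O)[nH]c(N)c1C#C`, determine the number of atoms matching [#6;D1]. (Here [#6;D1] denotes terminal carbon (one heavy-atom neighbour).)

Check the 12 heavy atoms by environment: 1× n (aromatic, D2) → no; 4× c (aromatic, D3) → no; 1× C (D2) → no; 3× C (D1) → match; 1× N (D1) → no; 1× C (D3) → no; 1× O (D1) → no.
That gives 3 matching atoms.

3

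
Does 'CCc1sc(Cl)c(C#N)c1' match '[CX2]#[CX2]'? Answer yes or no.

The pattern [CX2]#[CX2] describes a carbon-carbon triple bond — an alkyne.
The closest candidate here is a nitrile (-C#N), but the triple bond is C#N, not C#C. No other fragment satisfies the full query, so there is no match.

No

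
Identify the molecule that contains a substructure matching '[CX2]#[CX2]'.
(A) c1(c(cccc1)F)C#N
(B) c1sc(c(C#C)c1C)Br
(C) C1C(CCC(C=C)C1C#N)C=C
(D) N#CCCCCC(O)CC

B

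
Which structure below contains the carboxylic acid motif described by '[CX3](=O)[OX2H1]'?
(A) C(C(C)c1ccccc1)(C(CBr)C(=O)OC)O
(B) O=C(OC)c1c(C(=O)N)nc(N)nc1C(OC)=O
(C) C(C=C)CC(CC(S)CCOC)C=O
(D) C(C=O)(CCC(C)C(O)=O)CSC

[CX3](=O)[OX2H1] describes an sp2 carbon double-bonded to O and single-bonded to an -OH oxygen (a carboxylic acid).
(A) has a methyl-ester group (-C(=O)OCH3) but the singly-bonded O has no H (OX2H0, not OX2H1).
(B) has a methyl-ester group (-C(=O)OCH3) but the singly-bonded O has no H (OX2H0, not OX2H1).
(C) has an aldehyde (-CHO) but there is no singly-bonded oxygen on the carbonyl carbon.
(D) contains a carboxylic acid group (-C(=O)OH), which satisfies every atom and bond constraint.
So the answer is (D).

D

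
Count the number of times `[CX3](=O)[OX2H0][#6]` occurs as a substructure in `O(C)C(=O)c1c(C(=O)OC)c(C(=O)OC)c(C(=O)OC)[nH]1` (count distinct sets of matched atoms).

4

[CX3](=O)[OX2H0][#6] is the SMARTS for an ester: a carbonyl carbon bonded to an oxygen that is itself bonded to carbon (no H on that O).
The molecule carries 4 separate instances of a methyl-ester group (-C(=O)OCH3) meeting every constraint; each maps to a distinct set of atoms, giving 4 matches.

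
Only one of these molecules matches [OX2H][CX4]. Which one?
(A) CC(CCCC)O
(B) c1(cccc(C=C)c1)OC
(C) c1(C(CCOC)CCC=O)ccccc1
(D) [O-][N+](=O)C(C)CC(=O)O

A

[OX2H][CX4] describes a hydroxyl oxygen bound to an sp3 (X4) carbon (an aliphatic alcohol).
(A) contains a hydroxyl group (-OH), which satisfies every atom and bond constraint.
(B) has a methoxy ether (-OCH3) but the oxygen has H0 (ether), not H1.
(C) has a methoxy ether (-OCH3) but the oxygen has H0 (ether), not H1.
(D) has a carboxylic acid group (-C(=O)OH) but the -OH is on a CX3 carbonyl carbon, not a CX4 carbon.
So the answer is (A).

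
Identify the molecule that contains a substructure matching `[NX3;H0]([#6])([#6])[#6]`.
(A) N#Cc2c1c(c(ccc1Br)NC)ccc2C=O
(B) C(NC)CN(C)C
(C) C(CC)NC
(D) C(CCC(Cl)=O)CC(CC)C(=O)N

B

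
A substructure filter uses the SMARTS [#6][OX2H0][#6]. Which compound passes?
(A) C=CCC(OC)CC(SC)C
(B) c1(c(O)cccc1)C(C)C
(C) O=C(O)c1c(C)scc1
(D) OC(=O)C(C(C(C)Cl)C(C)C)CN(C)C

A

[#6][OX2H0][#6] describes an aliphatic oxygen bridging two carbons with no H on the oxygen (an ether).
(A) contains a methoxy ether (-OCH3), which satisfies every atom and bond constraint.
(B) has a hydroxyl group (-OH) but the oxygen has H1, not H0 bridging two carbons.
(C) has a carboxylic acid group (-C(=O)OH) but the -OH oxygen has H1; the =O is OX1, not OX2.
(D) has a carboxylic acid group (-C(=O)OH) but the -OH oxygen has H1; the =O is OX1, not OX2.
So the answer is (A).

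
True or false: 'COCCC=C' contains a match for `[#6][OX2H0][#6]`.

True

The pattern [#6][OX2H0][#6] describes an aliphatic oxygen bridging two carbons with no H on the oxygen — an ether.
The molecule carries a methoxy ether (-OCH3), whose atoms satisfy every constraint of the query, so the pattern matches.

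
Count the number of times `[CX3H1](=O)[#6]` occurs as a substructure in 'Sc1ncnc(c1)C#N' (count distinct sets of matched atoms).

0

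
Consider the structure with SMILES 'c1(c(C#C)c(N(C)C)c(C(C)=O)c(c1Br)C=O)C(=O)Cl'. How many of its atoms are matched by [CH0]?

3

Check the 20 heavy atoms by environment: 6× c (aromatic, H0) → no; 3× C (H0) → match; 3× O (H0) → no; 1× Cl (H0) → no; 3× C (H3) → no; 2× C (H1) → no; 1× Br (H0) → no; 1× N (H0) → no.
That gives 3 matching atoms.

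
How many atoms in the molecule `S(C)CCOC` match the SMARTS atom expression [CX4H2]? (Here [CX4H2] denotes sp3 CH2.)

2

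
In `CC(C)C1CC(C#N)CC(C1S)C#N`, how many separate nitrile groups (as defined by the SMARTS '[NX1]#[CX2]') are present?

[NX1]#[CX2] is the SMARTS for a nitrile: a nitrogen triple-bonded to a two-connected carbon.
The molecule carries 2 separate instances of a nitrile (-C#N) meeting every constraint; each maps to a distinct set of atoms, giving 2 matches.

2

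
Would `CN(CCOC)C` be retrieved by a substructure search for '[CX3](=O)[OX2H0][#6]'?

The pattern [CX3](=O)[OX2H0][#6] describes a carbonyl carbon bonded to an oxygen that is itself bonded to carbon (no H on that O) — an ester.
The closest candidate here is a methoxy ether (-OCH3), but the ether oxygen is not adjacent to a C=O carbon. No other fragment satisfies the full query, so there is no match.

No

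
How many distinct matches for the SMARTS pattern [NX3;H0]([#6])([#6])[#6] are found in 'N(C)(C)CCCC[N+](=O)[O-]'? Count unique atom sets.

1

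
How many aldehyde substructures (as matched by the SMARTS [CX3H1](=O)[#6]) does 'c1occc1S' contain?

[CX3H1](=O)[#6] is the SMARTS for an aldehyde: an sp2 carbon with one H, double-bonded to O and single-bonded to carbon.
No fragment in the molecule satisfies every constraint, giving 0 matches.

0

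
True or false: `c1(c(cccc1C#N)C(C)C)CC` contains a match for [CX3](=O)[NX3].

False

The pattern [CX3](=O)[NX3] describes a carbonyl carbon bonded to a trivalent nitrogen — an amide.
The closest candidate here is a nitrile (-C#N), but the nitrile N is NX1 (triple-bonded), not NX3. No other fragment satisfies the full query, so there is no match.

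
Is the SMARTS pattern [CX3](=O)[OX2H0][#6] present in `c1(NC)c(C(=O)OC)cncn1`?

Yes

The pattern [CX3](=O)[OX2H0][#6] describes a carbonyl carbon bonded to an oxygen that is itself bonded to carbon (no H on that O) — an ester.
The molecule carries a methyl-ester group (-C(=O)OCH3), whose atoms satisfy every constraint of the query, so the pattern matches.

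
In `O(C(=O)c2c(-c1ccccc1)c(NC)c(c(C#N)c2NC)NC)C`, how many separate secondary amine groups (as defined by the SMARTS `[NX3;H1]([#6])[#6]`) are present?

[NX3;H1]([#6])[#6] is the SMARTS for a secondary amine: a trivalent nitrogen with one H, bonded to two carbons.
The molecule carries 3 separate instances of an N-methylamino group (-NHCH3) meeting every constraint; each maps to a distinct set of atoms, giving 3 matches.

3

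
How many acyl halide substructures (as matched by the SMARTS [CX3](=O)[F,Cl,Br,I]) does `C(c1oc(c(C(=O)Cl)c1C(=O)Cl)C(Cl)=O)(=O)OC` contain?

3

[CX3](=O)[F,Cl,Br,I] is the SMARTS for an acyl halide: a carbonyl carbon bonded to a halogen.
The molecule carries 3 separate instances of an acyl chloride (-C(=O)Cl) meeting every constraint; each maps to a distinct set of atoms, giving 3 matches.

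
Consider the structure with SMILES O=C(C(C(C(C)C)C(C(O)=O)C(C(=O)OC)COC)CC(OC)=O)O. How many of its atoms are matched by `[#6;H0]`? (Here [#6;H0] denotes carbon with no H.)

4

Check the 25 heavy atoms by environment: 2× C (H2) → no; 5× C (H1) → no; 7× O (H0) → no; 5× C (H3) → no; 4× C (H0) → match; 2× O (H1) → no.
That gives 4 matching atoms.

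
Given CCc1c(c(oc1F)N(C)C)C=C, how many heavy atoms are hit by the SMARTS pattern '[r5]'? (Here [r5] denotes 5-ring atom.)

5

Check the 13 heavy atoms by environment: 1× o (aromatic, in 5-ring) → match; 4× c (aromatic, in 5-ring) → match; 1× N (acyclic) → no; 6× C (acyclic) → no; 1× F (acyclic) → no.
Summing the matching environments: 1 + 4 = 5 matching atoms.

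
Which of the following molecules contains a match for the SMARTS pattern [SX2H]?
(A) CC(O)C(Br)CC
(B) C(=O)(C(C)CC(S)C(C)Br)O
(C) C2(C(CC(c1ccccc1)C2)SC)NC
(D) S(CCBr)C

B

[SX2H] describes an aliphatic sulfur with two connections, one being H (a thiol).
(A) has a hydroxyl group (-OH) but it is an -OH, not an -SH.
(B) contains a thiol (-SH), which satisfies every atom and bond constraint.
(C) has a methylthio ether (-SCH3) but the sulfur has H0 (bonded to two carbons), not H1.
(D) has a methylthio ether (-SCH3) but the sulfur has H0 (bonded to two carbons), not H1.
So the answer is (B).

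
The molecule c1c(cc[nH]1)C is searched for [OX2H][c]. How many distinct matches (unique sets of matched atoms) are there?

0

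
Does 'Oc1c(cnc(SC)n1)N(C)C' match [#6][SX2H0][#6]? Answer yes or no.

The pattern [#6][SX2H0][#6] describes an aliphatic sulfur bridging two carbons with no H on the sulfur — a thioether.
The molecule carries a methylthio ether (-SCH3), whose atoms satisfy every constraint of the query, so the pattern matches.

Yes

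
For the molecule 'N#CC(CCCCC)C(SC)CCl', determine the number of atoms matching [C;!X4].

The query [C;!X4] means: aliphatic carbon that does not have four total connections.
Check the 13 heavy atoms by environment: 9× C (X4) → no; 1× Cl (X1) → no; 1× S (X2) → no; 1× C (X2) → match; 1× N (X1) → no.
That gives 1 matching atom.

1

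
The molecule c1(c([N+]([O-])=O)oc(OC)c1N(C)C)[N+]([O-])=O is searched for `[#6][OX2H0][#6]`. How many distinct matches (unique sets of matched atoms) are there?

[#6][OX2H0][#6] is the SMARTS for an ether: an aliphatic oxygen bridging two carbons with no H on the oxygen.
Exactly one fragment in the molecule meets all constraints, giving 1 match.

1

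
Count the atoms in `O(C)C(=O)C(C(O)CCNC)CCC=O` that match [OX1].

2

Check the 15 heavy atoms by environment: 8× C (X4) → no; 1× N (X3) → no; 2× C (X3) → no; 2× O (X1) → match; 2× O (X2) → no.
That gives 2 matching atoms.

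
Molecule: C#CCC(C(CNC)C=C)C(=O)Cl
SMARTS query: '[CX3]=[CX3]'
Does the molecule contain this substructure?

Yes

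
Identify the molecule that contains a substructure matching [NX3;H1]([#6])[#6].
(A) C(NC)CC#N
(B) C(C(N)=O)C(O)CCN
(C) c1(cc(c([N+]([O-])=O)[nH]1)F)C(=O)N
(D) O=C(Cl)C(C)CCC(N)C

[NX3;H1]([#6])[#6] describes a trivalent nitrogen with one H, bonded to two carbons (a secondary amine).
(A) contains an N-methylamino group (-NHCH3), which satisfies every atom and bond constraint.
(B) has a primary amino group (-NH2) but the nitrogen has H2 and only one carbon neighbour.
(C) has a primary amide (-C(=O)NH2) but the -C(=O)NH2 nitrogen has H2, not H1.
(D) has a primary amino group (-NH2) but the nitrogen has H2 and only one carbon neighbour.
So the answer is (A).

A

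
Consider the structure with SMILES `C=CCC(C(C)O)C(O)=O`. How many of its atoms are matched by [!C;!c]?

3

The query [!C;!c] means: neither aliphatic nor aromatic carbon — same as [!#6].
Check the 10 heavy atoms by environment: 7× C → no; 3× O → match.
That gives 3 matching atoms.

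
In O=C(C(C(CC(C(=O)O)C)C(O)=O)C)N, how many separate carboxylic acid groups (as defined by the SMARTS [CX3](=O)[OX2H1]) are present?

[CX3](=O)[OX2H1] is the SMARTS for a carboxylic acid: an sp2 carbon double-bonded to O and single-bonded to an -OH oxygen.
The molecule carries 2 separate instances of a carboxylic acid group (-C(=O)OH) meeting every constraint; each maps to a distinct set of atoms, giving 2 matches.

2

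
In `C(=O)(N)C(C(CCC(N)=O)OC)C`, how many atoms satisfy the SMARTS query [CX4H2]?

2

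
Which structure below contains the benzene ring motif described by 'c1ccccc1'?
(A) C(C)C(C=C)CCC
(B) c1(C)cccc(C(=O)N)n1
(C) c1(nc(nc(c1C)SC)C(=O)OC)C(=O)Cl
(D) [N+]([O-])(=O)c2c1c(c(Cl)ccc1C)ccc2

D

c1ccccc1 describes six aromatic carbons in a ring (a benzene ring).
(A) has a methyl group (-CH3) but no six-membered all-carbon aromatic ring is present.
(B) has a methyl group (-CH3) but no six-membered all-carbon aromatic ring is present.
(C) has a methyl group (-CH3) but no six-membered all-carbon aromatic ring is present.
(D) contains the required atom environment, so the pattern matches.
So the answer is (D).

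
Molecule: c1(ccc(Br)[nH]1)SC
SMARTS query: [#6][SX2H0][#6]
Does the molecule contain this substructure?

Yes

The pattern [#6][SX2H0][#6] describes an aliphatic sulfur bridging two carbons with no H on the sulfur — a thioether.
The molecule carries a methylthio ether (-SCH3), whose atoms satisfy every constraint of the query, so the pattern matches.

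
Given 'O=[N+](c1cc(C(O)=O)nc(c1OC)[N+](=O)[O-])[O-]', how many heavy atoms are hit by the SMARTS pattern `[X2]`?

3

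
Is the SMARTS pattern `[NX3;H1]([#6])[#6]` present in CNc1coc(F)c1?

The pattern [NX3;H1]([#6])[#6] describes a trivalent nitrogen with one H, bonded to two carbons — a secondary amine.
The molecule carries an N-methylamino group (-NHCH3), whose atoms satisfy every constraint of the query, so the pattern matches.

Yes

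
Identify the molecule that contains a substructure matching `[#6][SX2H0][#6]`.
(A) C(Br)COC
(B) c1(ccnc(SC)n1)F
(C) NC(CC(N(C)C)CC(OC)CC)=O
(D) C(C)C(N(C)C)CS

[#6][SX2H0][#6] describes an aliphatic sulfur bridging two carbons with no H on the sulfur (a thioether).
(A) has a methoxy ether (-OCH3) but the bridging atom is O, not S.
(B) contains a methylthio ether (-SCH3), which satisfies every atom and bond constraint.
(C) has a methoxy ether (-OCH3) but the bridging atom is O, not S.
(D) has a thiol (-SH) but the sulfur has H1, not H0 bridging two carbons.
So the answer is (B).

B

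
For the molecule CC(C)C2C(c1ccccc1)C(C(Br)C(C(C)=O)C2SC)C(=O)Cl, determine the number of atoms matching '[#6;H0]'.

3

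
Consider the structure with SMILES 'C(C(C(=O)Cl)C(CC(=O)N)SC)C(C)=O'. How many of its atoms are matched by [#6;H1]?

The query [#6;H1] means: any carbon bearing exactly one hydrogen.
Check the 15 heavy atoms by environment: 2× C (H2) → no; 2× C (H1) → match; 3× C (H0) → no; 3× O (H0) → no; 1× N (H2) → no; 2× C (H3) → no; 1× Cl (H0) → no; 1× S (H0) → no.
That gives 2 matching atoms.

2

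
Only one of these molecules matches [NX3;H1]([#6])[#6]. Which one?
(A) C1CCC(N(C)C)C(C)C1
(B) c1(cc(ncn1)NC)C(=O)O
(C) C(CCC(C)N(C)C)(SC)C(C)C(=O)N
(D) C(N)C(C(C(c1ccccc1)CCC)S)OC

B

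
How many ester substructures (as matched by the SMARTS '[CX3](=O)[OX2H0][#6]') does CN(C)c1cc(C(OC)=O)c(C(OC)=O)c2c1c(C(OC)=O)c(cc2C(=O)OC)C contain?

[CX3](=O)[OX2H0][#6] is the SMARTS for an ester: a carbonyl carbon bonded to an oxygen that is itself bonded to carbon (no H on that O).
The molecule carries 4 separate instances of a methyl-ester group (-C(=O)OCH3) meeting every constraint; each maps to a distinct set of atoms, giving 4 matches.

4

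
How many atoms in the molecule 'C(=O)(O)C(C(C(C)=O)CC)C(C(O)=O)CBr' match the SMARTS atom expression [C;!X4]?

3

Check the 16 heavy atoms by environment: 7× C (X4) → no; 1× Br (X1) → no; 3× C (X3) → match; 3× O (X1) → no; 2× O (X2) → no.
That gives 3 matching atoms.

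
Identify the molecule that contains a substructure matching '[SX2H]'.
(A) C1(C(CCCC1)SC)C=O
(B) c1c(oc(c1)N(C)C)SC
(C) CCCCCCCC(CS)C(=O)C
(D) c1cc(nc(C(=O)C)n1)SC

C

[SX2H] describes an aliphatic sulfur with two connections, one being H (a thiol).
(A) has a methylthio ether (-SCH3) but the sulfur has H0 (bonded to two carbons), not H1.
(B) has a methylthio ether (-SCH3) but the sulfur has H0 (bonded to two carbons), not H1.
(C) contains a thiol (-SH), which satisfies every atom and bond constraint.
(D) has a methylthio ether (-SCH3) but the sulfur has H0 (bonded to two carbons), not H1.
So the answer is (C).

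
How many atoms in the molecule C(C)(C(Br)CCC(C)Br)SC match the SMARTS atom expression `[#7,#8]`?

Check the 11 heavy atoms by environment: 8× C → no; 1× S → no; 2× Br → no.
No environment satisfies the query, so 0 matching atoms.

0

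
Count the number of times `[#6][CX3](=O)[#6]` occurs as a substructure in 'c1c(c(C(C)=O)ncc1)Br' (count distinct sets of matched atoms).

[#6][CX3](=O)[#6] is the SMARTS for a ketone: a carbonyl carbon (no H) flanked by two carbons.
Exactly one fragment in the molecule meets all constraints, giving 1 match.

1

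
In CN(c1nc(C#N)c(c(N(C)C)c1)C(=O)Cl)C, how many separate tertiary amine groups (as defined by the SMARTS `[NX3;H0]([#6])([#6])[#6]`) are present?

2

[NX3;H0]([#6])([#6])[#6] is the SMARTS for a tertiary amine: a trivalent nitrogen with no H, bonded to three carbons.
The molecule carries 2 separate instances of a dimethylamino group (-N(CH3)2) meeting every constraint; each maps to a distinct set of atoms, giving 2 matches.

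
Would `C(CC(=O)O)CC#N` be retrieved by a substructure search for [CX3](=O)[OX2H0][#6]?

The pattern [CX3](=O)[OX2H0][#6] describes a carbonyl carbon bonded to an oxygen that is itself bonded to carbon (no H on that O) — an ester.
The closest candidate here is a carboxylic acid group (-C(=O)OH), but the singly-bonded O carries H (OX2H1, not H0). No other fragment satisfies the full query, so there is no match.

No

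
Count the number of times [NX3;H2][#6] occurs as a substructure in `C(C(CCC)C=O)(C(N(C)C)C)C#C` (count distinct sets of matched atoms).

[NX3;H2][#6] is the SMARTS for a primary amine: a trivalent nitrogen with two H attached to carbon.
The molecule has a dimethylamino group (-N(CH3)2), but the nitrogen has H0, not H2; nothing else fits, so there are 0 matches.

0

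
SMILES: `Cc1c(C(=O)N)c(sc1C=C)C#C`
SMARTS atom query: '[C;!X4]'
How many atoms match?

5

The query [C;!X4] means: aliphatic carbon that does not have four total connections.
Check the 13 heavy atoms by environment: 1× s (aromatic, X2) → no; 4× c (aromatic, X3) → no; 1× C (X4) → no; 3× C (X3) → match; 1× O (X1) → no; 1× N (X3) → no; 2× C (X2) → match.
Summing the matching environments: 3 + 2 = 5 matching atoms.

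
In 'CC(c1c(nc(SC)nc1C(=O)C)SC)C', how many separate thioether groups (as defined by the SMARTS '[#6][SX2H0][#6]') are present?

[#6][SX2H0][#6] is the SMARTS for a thioether: an aliphatic sulfur bridging two carbons with no H on the sulfur.
The molecule carries 2 separate instances of a methylthio ether (-SCH3) meeting every constraint; each maps to a distinct set of atoms, giving 2 matches.

2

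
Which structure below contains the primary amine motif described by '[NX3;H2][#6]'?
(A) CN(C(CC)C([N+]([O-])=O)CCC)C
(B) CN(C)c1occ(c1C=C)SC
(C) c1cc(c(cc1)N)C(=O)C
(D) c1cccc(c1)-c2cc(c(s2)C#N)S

C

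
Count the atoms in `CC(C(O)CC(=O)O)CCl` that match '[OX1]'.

The query [OX1] means: aliphatic oxygen with one total connection — typically a carbonyl =O or an oxide.
Check the 10 heavy atoms by environment: 5× C (X4) → no; 1× C (X3) → no; 1× O (X1) → match; 2× O (X2) → no; 1× Cl (X1) → no.
That gives 1 matching atom.

1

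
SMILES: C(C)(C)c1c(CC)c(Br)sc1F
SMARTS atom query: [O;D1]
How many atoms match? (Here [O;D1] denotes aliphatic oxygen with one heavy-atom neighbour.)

0

The query [O;D1] means: aliphatic oxygen bonded to exactly one heavy atom.
Check the 12 heavy atoms by environment: 1× s (aromatic, D2) → no; 4× c (aromatic, D3) → no; 1× C (D2) → no; 3× C (D1) → no; 1× F (D1) → no; 1× Br (D1) → no; 1× C (D3) → no.
No environment satisfies the query, so 0 matching atoms.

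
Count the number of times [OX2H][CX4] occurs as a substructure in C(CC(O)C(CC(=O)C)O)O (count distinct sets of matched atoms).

3

[OX2H][CX4] is the SMARTS for an aliphatic alcohol: a hydroxyl oxygen bound to an sp3 (X4) carbon.
The molecule carries 3 separate instances of a hydroxyl group (-OH) meeting every constraint; each maps to a distinct set of atoms, giving 3 matches.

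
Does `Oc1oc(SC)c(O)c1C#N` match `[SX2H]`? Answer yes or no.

No

The pattern [SX2H] describes an aliphatic sulfur with two connections, one being H — a thiol.
The closest candidate here is a hydroxyl group (-OH), but it is an -OH, not an -SH. No other fragment satisfies the full query, so there is no match.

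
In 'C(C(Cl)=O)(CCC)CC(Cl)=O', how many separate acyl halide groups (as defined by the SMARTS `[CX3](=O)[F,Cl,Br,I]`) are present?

2

[CX3](=O)[F,Cl,Br,I] is the SMARTS for an acyl halide: a carbonyl carbon bonded to a halogen.
The molecule carries 2 separate instances of an acyl chloride (-C(=O)Cl) meeting every constraint; each maps to a distinct set of atoms, giving 2 matches.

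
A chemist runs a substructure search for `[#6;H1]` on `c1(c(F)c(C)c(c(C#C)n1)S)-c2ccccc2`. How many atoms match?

6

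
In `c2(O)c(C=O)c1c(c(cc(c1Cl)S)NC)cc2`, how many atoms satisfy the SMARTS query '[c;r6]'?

10

The query [c;r6] means: aromatic carbon that belongs to a six-membered ring.
Check the 17 heavy atoms by environment: 10× c (aromatic, in 6-ring) → match; 1× S (acyclic) → no; 1× N (acyclic) → no; 2× C (acyclic) → no; 2× O (acyclic) → no; 1× Cl (acyclic) → no.
That gives 10 matching atoms.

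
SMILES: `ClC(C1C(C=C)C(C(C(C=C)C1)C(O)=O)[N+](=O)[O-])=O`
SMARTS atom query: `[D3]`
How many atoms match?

8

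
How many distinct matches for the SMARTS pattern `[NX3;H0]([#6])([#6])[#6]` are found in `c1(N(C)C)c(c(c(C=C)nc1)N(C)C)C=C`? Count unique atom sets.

2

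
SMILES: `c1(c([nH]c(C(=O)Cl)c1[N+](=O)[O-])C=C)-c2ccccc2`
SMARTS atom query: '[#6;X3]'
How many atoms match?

13

Check the 19 heavy atoms by environment: 1× n (aromatic, X3) → no; 10× c (aromatic, X3) → match; 1× N (charge +1, X3) → no; 1× O (charge -1, X1) → no; 2× O (X1) → no; 3× C (X3) → match; 1× Cl (X1) → no.
Summing the matching environments: 10 + 3 = 13 matching atoms.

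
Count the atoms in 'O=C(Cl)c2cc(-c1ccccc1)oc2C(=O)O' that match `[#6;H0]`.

6

The query [#6;H0] means: any carbon with no attached hydrogen.
Check the 17 heavy atoms by environment: 1× o (aromatic, H0) → no; 4× c (aromatic, H0) → match; 6× c (aromatic, H1) → no; 2× C (H0) → match; 2× O (H0) → no; 1× Cl (H0) → no; 1× O (H1) → no.
Summing the matching environments: 4 + 2 = 6 matching atoms.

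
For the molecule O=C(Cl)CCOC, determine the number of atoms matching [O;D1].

1

Check the 7 heavy atoms by environment: 2× C (D2) → no; 1× C (D3) → no; 1× O (D1) → match; 1× Cl (D1) → no; 1× O (D2) → no; 1× C (D1) → no.
That gives 1 matching atom.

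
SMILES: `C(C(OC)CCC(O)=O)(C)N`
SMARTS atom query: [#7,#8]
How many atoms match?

The query [#7,#8] means: nitrogen or oxygen (comma = OR).
Check the 11 heavy atoms by environment: 7× C → no; 3× O → match; 1× N → match.
Summing the matching environments: 3 + 1 = 4 matching atoms.

4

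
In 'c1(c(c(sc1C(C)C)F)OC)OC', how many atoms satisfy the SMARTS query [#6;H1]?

1

The query [#6;H1] means: any carbon bearing exactly one hydrogen.
Check the 13 heavy atoms by environment: 1× s (aromatic, H0) → no; 4× c (aromatic, H0) → no; 2× O (H0) → no; 4× C (H3) → no; 1× F (H0) → no; 1× C (H1) → match.
That gives 1 matching atom.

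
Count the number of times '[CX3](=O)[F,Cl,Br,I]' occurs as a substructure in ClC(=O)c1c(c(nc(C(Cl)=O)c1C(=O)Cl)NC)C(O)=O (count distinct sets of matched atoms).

3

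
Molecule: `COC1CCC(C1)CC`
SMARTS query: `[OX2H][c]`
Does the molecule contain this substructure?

No

The pattern [OX2H][c] describes a hydroxyl oxygen attached to an aromatic carbon — a phenol.
The closest candidate here is a methoxy ether (-OCH3), but the oxygen has H0, not H1. No other fragment satisfies the full query, so there is no match.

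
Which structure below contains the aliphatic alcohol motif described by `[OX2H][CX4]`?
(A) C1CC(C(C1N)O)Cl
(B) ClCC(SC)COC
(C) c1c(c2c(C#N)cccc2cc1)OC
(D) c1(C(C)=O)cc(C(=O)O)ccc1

A

[OX2H][CX4] describes a hydroxyl oxygen bound to an sp3 (X4) carbon (an aliphatic alcohol).
(A) contains a hydroxyl group (-OH), which satisfies every atom and bond constraint.
(B) has a methoxy ether (-OCH3) but the oxygen has H0 (ether), not H1.
(C) has a methoxy ether (-OCH3) but the oxygen has H0 (ether), not H1.
(D) has a carboxylic acid group (-C(=O)OH) but the -OH is on a CX3 carbonyl carbon, not a CX4 carbon.
So the answer is (A).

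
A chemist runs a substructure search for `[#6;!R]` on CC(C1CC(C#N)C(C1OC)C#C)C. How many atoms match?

7

Check the 14 heavy atoms by environment: 5× C (in 5-ring) → no; 1× O (acyclic) → no; 7× C (acyclic) → match; 1× N (acyclic) → no.
That gives 7 matching atoms.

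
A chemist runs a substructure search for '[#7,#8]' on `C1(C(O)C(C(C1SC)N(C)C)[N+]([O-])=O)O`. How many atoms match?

The query [#7,#8] means: nitrogen or oxygen (comma = OR).
Check the 15 heavy atoms by environment: 8× C → no; 3× O → match; 1× N (charge +1) → match; 1× O (charge -1) → match; 1× N → match; 1× S → no.
Summing the matching environments: 3 + 1 + 1 + 1 = 6 matching atoms.

6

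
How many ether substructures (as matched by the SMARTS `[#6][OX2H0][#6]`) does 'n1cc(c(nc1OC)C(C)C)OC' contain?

2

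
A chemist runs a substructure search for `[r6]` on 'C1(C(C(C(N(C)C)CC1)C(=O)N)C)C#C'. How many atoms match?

6

The query [r6] means: r6 matches atoms in a six-membered ring.
Check the 15 heavy atoms by environment: 6× C (in 6-ring) → match; 6× C (acyclic) → no; 2× N (acyclic) → no; 1× O (acyclic) → no.
That gives 6 matching atoms.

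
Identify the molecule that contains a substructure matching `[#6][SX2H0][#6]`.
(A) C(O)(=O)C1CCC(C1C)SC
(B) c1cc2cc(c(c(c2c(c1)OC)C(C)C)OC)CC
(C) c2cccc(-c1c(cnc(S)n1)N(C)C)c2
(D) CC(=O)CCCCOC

[#6][SX2H0][#6] describes an aliphatic sulfur bridging two carbons with no H on the sulfur (a thioether).
(A) contains a methylthio ether (-SCH3), which satisfies every atom and bond constraint.
(B) has a methoxy ether (-OCH3) but the bridging atom is O, not S.
(C) has a thiol (-SH) but the sulfur has H1, not H0 bridging two carbons.
(D) has a methoxy ether (-OCH3) but the bridging atom is O, not S.
So the answer is (A).

A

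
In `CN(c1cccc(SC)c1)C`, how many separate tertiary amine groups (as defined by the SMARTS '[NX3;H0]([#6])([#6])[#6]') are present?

1

[NX3;H0]([#6])([#6])[#6] is the SMARTS for a tertiary amine: a trivalent nitrogen with no H, bonded to three carbons.
Exactly one fragment in the molecule meets all constraints, giving 1 match.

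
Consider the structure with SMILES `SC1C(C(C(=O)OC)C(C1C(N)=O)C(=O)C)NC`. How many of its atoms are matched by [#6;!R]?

6

The query [#6;!R] means: carbon not in any ring.
Check the 18 heavy atoms by environment: 5× C (in 5-ring) → no; 1× S (acyclic) → no; 6× C (acyclic) → match; 4× O (acyclic) → no; 2× N (acyclic) → no.
That gives 6 matching atoms.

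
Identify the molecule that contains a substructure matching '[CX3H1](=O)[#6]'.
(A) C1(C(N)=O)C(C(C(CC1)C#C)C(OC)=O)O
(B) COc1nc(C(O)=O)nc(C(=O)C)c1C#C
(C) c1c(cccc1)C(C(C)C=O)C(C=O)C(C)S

C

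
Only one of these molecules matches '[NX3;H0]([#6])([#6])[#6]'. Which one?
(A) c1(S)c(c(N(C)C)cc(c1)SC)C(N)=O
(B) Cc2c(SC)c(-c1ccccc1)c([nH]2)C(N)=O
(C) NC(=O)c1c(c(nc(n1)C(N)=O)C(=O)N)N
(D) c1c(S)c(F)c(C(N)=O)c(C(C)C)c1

[NX3;H0]([#6])([#6])[#6] describes a trivalent nitrogen with no H, bonded to three carbons (a tertiary amine).
(A) contains a dimethylamino group (-N(CH3)2), which satisfies every atom and bond constraint.
(B) has a primary amide (-C(=O)NH2) but the amide nitrogen has H2 and only one carbon neighbour.
(C) has a primary amide (-C(=O)NH2) but the amide nitrogen has H2 and only one carbon neighbour.
(D) has a primary amide (-C(=O)NH2) but the amide nitrogen has H2 and only one carbon neighbour.
So the answer is (A).

A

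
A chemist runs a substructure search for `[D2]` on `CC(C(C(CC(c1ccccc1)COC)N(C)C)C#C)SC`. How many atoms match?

The query [D2] means: atom with exactly two heavy-atom neighbours.
Check the 22 heavy atoms by environment: 3× C (D2) → match; 4× C (D3) → no; 6× C (D1) → no; 1× O (D2) → match; 1× S (D2) → match; 1× c (aromatic, D3) → no; 5× c (aromatic, D2) → match; 1× N (D3) → no.
Summing the matching environments: 3 + 1 + 1 + 5 = 10 matching atoms.

10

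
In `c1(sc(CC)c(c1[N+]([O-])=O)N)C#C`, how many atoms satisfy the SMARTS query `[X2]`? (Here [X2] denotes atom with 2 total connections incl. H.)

3

The query [X2] means: any atom with exactly two total connections (bonds + H).
Check the 13 heavy atoms by environment: 1× s (aromatic, X2) → match; 4× c (aromatic, X3) → no; 2× C (X2) → match; 1× N (charge +1, X3) → no; 1× O (charge -1, X1) → no; 1× O (X1) → no; 2× C (X4) → no; 1× N (X3) → no.
Summing the matching environments: 1 + 2 = 3 matching atoms.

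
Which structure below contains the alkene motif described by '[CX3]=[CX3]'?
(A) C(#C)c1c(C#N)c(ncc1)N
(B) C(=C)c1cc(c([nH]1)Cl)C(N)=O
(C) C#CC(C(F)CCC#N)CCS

B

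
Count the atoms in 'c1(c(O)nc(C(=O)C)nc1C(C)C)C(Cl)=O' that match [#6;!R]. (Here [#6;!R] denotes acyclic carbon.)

6

Check the 16 heavy atoms by environment: 2× n (aromatic, in 6-ring) → no; 4× c (aromatic, in 6-ring) → no; 6× C (acyclic) → match; 3× O (acyclic) → no; 1× Cl (acyclic) → no.
That gives 6 matching atoms.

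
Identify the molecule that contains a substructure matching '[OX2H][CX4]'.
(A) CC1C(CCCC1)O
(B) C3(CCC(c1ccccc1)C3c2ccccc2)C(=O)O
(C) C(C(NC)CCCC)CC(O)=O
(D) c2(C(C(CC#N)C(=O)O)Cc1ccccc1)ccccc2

A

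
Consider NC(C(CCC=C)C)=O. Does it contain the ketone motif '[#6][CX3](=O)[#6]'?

The pattern [#6][CX3](=O)[#6] describes a carbonyl carbon (no H) flanked by two carbons — a ketone.
The closest candidate here is a primary amide (-C(=O)NH2), but one neighbour of the carbonyl carbon is N, not C. No other fragment satisfies the full query, so there is no match.

No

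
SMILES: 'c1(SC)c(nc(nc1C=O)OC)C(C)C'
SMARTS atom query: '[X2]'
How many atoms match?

4

Check the 15 heavy atoms by environment: 2× n (aromatic, X2) → match; 4× c (aromatic, X3) → no; 1× O (X2) → match; 5× C (X4) → no; 1× C (X3) → no; 1× O (X1) → no; 1× S (X2) → match.
Summing the matching environments: 2 + 1 + 1 = 4 matching atoms.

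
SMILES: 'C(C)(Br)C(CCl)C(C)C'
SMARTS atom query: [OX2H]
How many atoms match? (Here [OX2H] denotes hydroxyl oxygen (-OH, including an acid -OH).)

0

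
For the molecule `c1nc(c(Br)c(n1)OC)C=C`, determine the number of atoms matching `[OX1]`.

The query [OX1] means: aliphatic oxygen with one total connection — typically a carbonyl =O or an oxide.
Check the 11 heavy atoms by environment: 2× n (aromatic, X2) → no; 4× c (aromatic, X3) → no; 2× C (X3) → no; 1× Br (X1) → no; 1× O (X2) → no; 1× C (X4) → no.
No environment satisfies the query, so 0 matching atoms.

0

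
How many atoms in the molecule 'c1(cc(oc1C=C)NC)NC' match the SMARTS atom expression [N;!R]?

The query [N;!R] means: aliphatic nitrogen not in a ring.
Check the 11 heavy atoms by environment: 1× o (aromatic, in 5-ring) → no; 4× c (aromatic, in 5-ring) → no; 4× C (acyclic) → no; 2× N (acyclic) → match.
That gives 2 matching atoms.

2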